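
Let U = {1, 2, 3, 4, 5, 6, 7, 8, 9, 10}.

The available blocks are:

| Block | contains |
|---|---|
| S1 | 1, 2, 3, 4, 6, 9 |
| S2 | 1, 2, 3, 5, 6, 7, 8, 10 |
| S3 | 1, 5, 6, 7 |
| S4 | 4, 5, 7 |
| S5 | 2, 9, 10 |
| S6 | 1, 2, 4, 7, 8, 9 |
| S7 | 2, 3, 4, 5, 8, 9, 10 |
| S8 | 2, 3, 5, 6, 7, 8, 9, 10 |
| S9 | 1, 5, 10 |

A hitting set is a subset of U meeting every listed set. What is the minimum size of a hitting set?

Take H = {5, 9}. Each listed block contains at least one of these, so H is a hitting set of size 2.
The blocks S3, S5 are pairwise disjoint, so any hitting set needs a separate element for each — at least 2. Hence 2 is optimal.

2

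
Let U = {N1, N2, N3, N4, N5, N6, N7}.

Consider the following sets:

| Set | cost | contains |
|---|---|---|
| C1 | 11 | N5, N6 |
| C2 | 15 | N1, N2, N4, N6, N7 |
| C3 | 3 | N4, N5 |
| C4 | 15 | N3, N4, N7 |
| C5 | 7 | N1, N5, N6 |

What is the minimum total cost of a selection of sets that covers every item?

33

C2, C3, C4 together cover every item (C2 ∪ C3 ∪ C4 = {N1, N2, N3, N4, N5, N6, N7}); total cost 15 + 3 + 15 = 33.
The greedy pick C3, C5, C2, C4 costs 40; no covering selection beats 33.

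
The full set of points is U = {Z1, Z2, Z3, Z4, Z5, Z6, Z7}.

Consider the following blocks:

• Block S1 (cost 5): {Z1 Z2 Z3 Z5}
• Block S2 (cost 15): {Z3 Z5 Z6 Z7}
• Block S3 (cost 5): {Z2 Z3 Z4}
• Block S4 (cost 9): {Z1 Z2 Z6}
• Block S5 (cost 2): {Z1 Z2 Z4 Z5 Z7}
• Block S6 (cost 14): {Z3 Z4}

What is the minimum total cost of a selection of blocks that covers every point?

16

S1, S4, S5 together cover every point (S1 ∪ S4 ∪ S5 = {Z1, Z2, Z3, Z4, Z5, Z6, Z7}); total cost 5 + 9 + 2 = 16.
No covering selection has total cost below 16.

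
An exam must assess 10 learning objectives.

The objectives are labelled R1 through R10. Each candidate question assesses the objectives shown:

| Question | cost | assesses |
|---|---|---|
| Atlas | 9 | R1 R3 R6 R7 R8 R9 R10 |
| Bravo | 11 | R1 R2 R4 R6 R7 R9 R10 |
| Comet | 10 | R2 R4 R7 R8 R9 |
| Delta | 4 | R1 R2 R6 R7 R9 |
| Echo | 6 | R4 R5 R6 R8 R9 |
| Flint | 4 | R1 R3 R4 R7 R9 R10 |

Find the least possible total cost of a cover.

Delta, Echo, Flint together cover every objective (Delta ∪ Echo ∪ Flint = {R1, R2, R3, R4, R5, R6, R7, R8, R9, R10}); total cost 4 + 6 + 4 = 14.
No covering selection has total cost below 14.

14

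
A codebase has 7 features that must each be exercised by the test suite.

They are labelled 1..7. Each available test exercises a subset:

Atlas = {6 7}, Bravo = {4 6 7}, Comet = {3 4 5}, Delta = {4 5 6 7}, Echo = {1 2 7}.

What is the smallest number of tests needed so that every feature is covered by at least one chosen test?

3

Take {Comet, Delta, Echo}. Their union is {1, 2, 3, 4, 5, 6, 7}, which is all 7 features.
Only Echo contains 1, so Echo is forced; the remaining 4 features need at least 2 more tests (each remaining test adds at most 3) — so at least 3 tests are needed, and 3 is optimal.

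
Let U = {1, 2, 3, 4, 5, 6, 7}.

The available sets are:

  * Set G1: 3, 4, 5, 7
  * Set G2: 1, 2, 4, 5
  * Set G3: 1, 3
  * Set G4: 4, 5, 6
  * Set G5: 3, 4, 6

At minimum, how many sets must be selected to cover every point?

3

G1, G2, and G5 cover everything between them: the union {1, 2, 3, 4, 5, 6, 7} is all of U.
Only G2 contains 2, so G2 is forced; the remaining 3 points need at least 2 more sets (each remaining set adds at most 2) — so at least 3 sets are needed, and 3 is optimal.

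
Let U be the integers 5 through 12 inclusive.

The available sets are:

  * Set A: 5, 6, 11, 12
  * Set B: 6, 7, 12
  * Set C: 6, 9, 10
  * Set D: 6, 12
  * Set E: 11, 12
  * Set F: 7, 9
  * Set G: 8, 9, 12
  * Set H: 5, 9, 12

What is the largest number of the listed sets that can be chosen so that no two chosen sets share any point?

A, F are pairwise disjoint (A={5,6,11,12}; F={7,9}).
Every remaining set overlaps one of these, and no 3 of the listed sets are pairwise disjoint, so 2 is the maximum.

2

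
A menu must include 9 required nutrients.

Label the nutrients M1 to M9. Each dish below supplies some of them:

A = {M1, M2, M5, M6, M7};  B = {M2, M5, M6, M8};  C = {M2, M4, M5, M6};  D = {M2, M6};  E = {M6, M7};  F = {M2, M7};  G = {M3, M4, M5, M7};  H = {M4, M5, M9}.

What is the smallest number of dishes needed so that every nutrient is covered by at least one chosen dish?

Take {A, B, G, H}. Their union is {M1, M2, M3, M4, M5, M6, M7, M8, M9}, which is all 9 nutrients.
No 3 of the 8 dishes cover everything (all 56 combinations miss at least one nutrient), so 4 is optimal.

4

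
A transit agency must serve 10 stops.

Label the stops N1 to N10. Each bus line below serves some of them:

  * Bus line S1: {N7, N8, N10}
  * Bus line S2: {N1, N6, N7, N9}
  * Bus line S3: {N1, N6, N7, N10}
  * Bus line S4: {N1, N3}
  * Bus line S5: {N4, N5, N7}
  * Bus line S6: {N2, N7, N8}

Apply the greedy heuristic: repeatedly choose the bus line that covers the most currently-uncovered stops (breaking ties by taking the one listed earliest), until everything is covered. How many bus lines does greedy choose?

Greedy: pick S2 (covers 4 new) → pick S1 (covers 2 new) → pick S5 (covers 2 new) → pick S4 (covers 1 new) → pick S6 (covers 1 new). Total picks: 5.

5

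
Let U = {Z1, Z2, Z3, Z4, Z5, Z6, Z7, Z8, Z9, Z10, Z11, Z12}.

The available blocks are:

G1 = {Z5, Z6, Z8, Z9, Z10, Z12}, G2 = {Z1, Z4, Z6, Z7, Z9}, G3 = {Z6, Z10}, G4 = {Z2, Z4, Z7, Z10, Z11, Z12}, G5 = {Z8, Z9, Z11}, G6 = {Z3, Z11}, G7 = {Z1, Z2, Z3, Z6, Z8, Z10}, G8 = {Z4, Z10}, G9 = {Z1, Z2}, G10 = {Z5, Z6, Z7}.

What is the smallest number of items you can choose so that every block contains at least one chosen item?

The 4 items {Z1, Z7, Z10, Z11} hit every block.
The blocks G5, G8, G9, G10 are pairwise disjoint, so any hitting set needs a separate item for each — at least 4. Hence 4 is optimal.

4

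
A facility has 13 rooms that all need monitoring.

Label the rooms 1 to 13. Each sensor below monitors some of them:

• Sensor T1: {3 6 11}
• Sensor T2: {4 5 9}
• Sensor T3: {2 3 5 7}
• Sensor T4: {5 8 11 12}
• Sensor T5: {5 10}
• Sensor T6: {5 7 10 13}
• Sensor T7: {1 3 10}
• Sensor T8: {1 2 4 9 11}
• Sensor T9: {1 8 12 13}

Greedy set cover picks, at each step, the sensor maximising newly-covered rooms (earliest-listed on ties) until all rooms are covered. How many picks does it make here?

Greedy: pick T8 (covers 5 new) → pick T6 (covers 4 new) → pick T1 (covers 2 new) → pick T4 (covers 2 new). Total picks: 4.

4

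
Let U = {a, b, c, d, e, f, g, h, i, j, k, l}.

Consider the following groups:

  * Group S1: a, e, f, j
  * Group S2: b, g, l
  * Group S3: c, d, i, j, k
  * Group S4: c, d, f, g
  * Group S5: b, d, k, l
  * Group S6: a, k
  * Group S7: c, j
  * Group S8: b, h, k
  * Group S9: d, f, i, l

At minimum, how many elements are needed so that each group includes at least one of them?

4

T = {a, b, c, i} meets every group (each contains at least one member of T), and |T| = 4.
No choice of 3 elements meets every group, so 4 is the minimum.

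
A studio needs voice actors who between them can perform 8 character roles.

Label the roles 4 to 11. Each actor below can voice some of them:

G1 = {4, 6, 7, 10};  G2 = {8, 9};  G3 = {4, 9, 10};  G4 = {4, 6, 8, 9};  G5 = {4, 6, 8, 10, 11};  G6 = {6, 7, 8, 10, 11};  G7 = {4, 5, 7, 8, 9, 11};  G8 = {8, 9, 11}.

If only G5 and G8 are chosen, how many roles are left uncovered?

2

Union of G5, G8 = {4, 6, 8, 9, 10, 11}.
Not covered: 5, 7 — 2 roles.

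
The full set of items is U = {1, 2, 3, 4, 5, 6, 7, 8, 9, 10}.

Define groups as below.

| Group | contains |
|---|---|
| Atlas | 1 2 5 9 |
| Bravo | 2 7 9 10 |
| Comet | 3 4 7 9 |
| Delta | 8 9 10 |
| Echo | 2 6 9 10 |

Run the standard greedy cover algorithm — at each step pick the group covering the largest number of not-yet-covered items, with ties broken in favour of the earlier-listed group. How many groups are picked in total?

4

Greedy: pick Atlas (covers 4 new) → pick Comet (covers 3 new) → pick Delta (covers 2 new) → pick Echo (covers 1 new). Total picks: 4.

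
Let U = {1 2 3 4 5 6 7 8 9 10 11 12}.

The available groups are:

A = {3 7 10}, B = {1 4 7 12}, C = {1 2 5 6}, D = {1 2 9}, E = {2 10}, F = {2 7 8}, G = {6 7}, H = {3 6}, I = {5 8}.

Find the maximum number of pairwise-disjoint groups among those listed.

B, E, H, I are pairwise disjoint (B={1,4,7,12}; E={2,10}; H={3,6}; I={5,8}).
Every remaining group overlaps one of these, and no 5 of the listed groups are pairwise disjoint, so 4 is the maximum.

4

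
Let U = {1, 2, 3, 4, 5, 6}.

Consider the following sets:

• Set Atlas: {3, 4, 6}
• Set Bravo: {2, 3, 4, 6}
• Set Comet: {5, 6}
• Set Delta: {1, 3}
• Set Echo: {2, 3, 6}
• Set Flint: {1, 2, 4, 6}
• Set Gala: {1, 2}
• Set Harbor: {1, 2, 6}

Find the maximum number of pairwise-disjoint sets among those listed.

2

Atlas, Gala are pairwise disjoint (Atlas={3,4,6}; Gala={1,2}).
Every remaining set overlaps one of these, and no 3 of the listed sets are pairwise disjoint, so 2 is the maximum.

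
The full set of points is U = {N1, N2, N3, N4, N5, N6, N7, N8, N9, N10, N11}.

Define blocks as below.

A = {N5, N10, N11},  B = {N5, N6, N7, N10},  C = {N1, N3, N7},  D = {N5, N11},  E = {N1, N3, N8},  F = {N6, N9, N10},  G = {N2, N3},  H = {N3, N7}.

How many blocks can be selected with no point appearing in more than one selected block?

D, F, G are pairwise disjoint (D={N5,N11}; F={N6,N9,N10}; G={N2,N3}).
Every remaining block overlaps one of these, and no 4 of the listed blocks are pairwise disjoint, so 3 is the maximum.

3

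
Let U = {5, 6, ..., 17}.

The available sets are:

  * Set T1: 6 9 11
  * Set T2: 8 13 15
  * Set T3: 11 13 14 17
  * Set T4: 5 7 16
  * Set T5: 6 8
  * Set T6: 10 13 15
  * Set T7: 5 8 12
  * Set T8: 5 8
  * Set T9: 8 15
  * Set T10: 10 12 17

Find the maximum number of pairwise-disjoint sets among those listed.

4

T1, T2, T4, T10 are pairwise disjoint (T1={6,9,11}; T2={8,13,15}; T4={5,7,16}; T10={10,12,17}).
Every remaining set overlaps one of these, and no 5 of the listed sets are pairwise disjoint, so 4 is the maximum.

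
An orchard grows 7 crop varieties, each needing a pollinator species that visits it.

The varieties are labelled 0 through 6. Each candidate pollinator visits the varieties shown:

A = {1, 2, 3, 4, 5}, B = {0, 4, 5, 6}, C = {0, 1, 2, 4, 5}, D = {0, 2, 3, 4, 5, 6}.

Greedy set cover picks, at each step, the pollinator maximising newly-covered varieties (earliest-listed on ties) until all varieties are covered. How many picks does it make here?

2

Greedy: pick D (covers 6 new) → pick A (covers 1 new). Total picks: 2.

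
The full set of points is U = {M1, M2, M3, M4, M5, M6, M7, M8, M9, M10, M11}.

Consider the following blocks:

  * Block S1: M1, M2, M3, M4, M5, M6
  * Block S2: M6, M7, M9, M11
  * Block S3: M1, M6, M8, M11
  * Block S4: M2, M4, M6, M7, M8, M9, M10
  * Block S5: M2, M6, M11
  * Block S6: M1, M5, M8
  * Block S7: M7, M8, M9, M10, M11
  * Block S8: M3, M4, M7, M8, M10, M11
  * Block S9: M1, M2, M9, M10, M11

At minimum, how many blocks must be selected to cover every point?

2

Take {S1, S7}. Their union is {M1, M2, M3, M4, M5, M6, M7, M8, M9, M10, M11}, which is all 11 points.
No single block has all 11 points (the largest, S4, has 7), so 2 is optimal.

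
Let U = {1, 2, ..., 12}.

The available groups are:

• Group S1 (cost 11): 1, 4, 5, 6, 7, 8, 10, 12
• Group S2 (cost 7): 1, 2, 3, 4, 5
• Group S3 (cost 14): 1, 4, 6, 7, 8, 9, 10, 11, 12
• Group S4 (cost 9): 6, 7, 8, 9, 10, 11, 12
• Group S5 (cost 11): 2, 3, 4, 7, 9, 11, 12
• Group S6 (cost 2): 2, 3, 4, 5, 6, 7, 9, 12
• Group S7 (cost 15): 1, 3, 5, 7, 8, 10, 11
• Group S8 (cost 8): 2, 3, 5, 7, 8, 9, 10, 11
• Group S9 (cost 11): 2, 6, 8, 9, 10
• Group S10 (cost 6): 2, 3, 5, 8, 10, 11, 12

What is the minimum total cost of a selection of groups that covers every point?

S2, S6, S10 together cover every point (S2 ∪ S6 ∪ S10 = {1, 2, 3, 4, 5, 6, 7, 8, 9, 10, 11, 12}); total cost 7 + 2 + 6 = 15.
No covering selection has total cost below 15.

15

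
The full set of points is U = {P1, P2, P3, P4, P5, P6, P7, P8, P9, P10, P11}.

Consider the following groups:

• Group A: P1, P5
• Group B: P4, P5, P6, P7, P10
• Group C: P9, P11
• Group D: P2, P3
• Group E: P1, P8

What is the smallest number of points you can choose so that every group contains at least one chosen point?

4

The 4 points {P1, P2, P6, P9} hit every group.
The groups B, C, D, E are pairwise disjoint, so any hitting set needs a separate point for each — at least 4. Hence 4 is optimal.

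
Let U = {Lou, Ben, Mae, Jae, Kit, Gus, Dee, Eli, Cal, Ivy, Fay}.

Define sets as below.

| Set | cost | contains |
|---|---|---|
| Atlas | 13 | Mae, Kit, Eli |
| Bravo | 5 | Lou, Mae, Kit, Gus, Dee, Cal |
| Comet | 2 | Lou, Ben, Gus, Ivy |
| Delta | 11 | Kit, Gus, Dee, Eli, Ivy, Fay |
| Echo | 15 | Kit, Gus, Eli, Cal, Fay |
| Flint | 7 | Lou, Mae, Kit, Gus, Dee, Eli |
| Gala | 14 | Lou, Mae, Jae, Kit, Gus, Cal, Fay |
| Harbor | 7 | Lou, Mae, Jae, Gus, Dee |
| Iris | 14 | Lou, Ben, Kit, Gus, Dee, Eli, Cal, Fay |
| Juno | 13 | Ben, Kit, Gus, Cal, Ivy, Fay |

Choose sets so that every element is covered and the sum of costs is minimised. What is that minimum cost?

23

Comet, Harbor, Iris together cover every element (Comet ∪ Harbor ∪ Iris = {Lou, Ben, Mae, Jae, Kit, Gus, Dee, Eli, Cal, Ivy, Fay}); total cost 2 + 7 + 14 = 23.
The greedy pick Comet, Bravo, Delta, Harbor costs 25; no covering selection beats 23.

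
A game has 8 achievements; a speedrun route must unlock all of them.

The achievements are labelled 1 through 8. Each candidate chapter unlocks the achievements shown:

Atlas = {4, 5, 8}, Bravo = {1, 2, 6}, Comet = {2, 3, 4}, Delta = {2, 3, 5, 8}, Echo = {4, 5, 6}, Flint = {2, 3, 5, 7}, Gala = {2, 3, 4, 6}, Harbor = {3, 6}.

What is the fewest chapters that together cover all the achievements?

3

Atlas and Bravo and Flint together: Atlas ∪ Bravo ∪ Flint = {1, 2, 3, 4, 5, 6, 7, 8} — every achievement is covered.
Only Bravo contains 1, so Bravo is forced; the remaining 5 achievements need at least 2 more chapters (each remaining chapter adds at most 3) — so at least 3 chapters are needed, and 3 is optimal.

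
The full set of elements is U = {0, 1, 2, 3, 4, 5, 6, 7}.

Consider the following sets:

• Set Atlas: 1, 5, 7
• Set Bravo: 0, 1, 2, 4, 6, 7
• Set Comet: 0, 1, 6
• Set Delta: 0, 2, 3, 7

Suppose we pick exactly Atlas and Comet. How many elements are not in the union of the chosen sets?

Union of Atlas, Comet = {0, 1, 5, 6, 7}.
Not covered: 2, 3, 4 — 3 elements.

3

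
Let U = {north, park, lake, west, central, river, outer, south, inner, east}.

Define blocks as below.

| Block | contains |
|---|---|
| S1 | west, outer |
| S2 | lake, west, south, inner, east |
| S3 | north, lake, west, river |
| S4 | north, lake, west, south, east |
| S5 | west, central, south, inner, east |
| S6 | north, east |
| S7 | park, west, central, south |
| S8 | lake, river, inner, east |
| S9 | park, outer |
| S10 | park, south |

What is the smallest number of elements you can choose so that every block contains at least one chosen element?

The 3 elements {park, west, east} hit every block.
The blocks S1, S8, S10 are pairwise disjoint, so any hitting set needs a separate element for each — at least 3. Hence 3 is optimal.

3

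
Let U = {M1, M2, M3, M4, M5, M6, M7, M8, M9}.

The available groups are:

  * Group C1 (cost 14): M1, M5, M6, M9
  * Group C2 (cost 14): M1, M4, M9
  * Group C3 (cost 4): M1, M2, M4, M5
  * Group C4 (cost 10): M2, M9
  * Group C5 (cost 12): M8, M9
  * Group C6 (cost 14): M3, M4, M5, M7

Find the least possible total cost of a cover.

C1, C3, C5, C6 together cover every element (C1 ∪ C3 ∪ C5 ∪ C6 = {M1, M2, M3, M4, M5, M6, M7, M8, M9}); total cost 14 + 4 + 12 + 14 = 44.
No covering selection has total cost below 44.

44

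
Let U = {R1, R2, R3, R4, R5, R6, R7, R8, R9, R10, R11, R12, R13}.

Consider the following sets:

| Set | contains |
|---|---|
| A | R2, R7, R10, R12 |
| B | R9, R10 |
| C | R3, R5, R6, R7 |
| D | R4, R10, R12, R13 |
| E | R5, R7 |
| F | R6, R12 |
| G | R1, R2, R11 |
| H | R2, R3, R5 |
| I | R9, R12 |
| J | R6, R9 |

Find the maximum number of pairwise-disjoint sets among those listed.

4

B, E, F, G are pairwise disjoint (B={R9,R10}; E={R5,R7}; F={R6,R12}; G={R1,R2,R11}).
Every remaining set overlaps one of these, and no 5 of the listed sets are pairwise disjoint, so 4 is the maximum.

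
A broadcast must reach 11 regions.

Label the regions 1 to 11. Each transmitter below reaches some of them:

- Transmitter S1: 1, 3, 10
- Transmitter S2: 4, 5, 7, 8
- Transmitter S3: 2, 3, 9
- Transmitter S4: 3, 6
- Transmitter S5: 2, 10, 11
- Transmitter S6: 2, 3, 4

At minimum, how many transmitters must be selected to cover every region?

5

Take {S1, S2, S3, S4, S5}. Their union is {1, 2, 3, 4, 5, 6, 7, 8, 9, 10, 11}, which is all 11 regions.
No 4 of the 6 transmitters cover everything (all 15 combinations miss at least one region), so 5 is optimal.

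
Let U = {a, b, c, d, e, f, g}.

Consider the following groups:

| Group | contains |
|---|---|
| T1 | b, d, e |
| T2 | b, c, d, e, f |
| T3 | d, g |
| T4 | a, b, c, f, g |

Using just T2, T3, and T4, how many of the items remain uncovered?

Union of T2, T3, T4 = {a, b, c, d, e, f, g} — that's every item, so 0 are uncovered.

0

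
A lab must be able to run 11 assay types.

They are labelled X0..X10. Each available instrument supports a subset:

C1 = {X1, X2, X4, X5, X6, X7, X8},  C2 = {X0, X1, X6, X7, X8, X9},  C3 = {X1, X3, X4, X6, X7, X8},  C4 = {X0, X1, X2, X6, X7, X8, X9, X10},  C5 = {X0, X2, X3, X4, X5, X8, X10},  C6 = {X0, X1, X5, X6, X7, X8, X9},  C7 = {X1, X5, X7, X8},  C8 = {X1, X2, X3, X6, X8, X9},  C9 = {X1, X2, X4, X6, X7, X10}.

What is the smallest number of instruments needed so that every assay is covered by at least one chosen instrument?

2

C4 and C5 together: C4 ∪ C5 = {X0, X1, X2, X3, X4, X5, X6, X7, X8, X9, X10} — every assay is covered.
No single instrument has all 11 assays (the largest, C4, has 8), so 2 is optimal.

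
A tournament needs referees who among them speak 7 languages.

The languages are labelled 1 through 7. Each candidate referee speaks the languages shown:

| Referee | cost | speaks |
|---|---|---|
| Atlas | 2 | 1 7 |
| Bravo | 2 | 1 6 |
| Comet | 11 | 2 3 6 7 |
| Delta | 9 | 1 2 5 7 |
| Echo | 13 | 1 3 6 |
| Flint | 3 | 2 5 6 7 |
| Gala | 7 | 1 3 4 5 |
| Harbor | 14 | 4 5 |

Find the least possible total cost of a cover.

10

Flint, Gala together cover every language (Flint ∪ Gala = {1, 2, 3, 4, 5, 6, 7}); total cost 3 + 7 = 10.
The greedy pick Flint, Atlas, Gala costs 12; no covering selection beats 10.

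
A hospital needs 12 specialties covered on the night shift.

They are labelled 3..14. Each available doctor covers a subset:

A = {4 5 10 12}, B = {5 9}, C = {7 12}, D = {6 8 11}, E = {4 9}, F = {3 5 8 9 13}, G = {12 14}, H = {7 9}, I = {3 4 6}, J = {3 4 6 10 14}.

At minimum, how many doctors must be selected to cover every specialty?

4

C and D and F and J together: C ∪ D ∪ F ∪ J = {3, 4, 5, 6, 7, 8, 9, 10, 11, 12, 13, 14} — every specialty is covered.
Only D contains 11, so D is forced; the remaining 9 specialties need at least 3 more doctors (each remaining doctor adds at most 4) — so at least 4 doctors are needed, and 4 is optimal.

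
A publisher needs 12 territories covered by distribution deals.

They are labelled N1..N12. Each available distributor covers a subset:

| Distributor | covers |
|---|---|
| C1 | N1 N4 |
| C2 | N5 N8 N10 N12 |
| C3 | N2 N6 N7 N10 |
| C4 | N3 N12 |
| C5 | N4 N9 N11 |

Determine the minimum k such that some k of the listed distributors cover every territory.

5

C1 and C2 and C3 and C4 and C5 together: C1 ∪ C2 ∪ C3 ∪ C4 ∪ C5 = {N1, N2, N3, N4, N5, N6, N7, N8, N9, N10, N11, N12} — every territory is covered.
No 4 of the 5 distributors cover everything (all 5 combinations miss at least one territory), so 5 is optimal.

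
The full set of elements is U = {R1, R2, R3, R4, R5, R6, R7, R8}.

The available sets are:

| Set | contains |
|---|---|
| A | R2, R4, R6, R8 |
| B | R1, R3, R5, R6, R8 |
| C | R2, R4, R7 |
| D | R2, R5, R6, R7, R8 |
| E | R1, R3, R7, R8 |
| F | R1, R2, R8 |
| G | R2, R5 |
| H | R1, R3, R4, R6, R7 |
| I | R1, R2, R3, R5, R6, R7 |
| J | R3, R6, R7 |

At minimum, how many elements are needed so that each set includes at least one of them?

2

T = {R2, R3} meets every set (each contains at least one member of T), and |T| = 2.
The sets G, J are pairwise disjoint, so any hitting set needs a separate element for each — at least 2. Hence 2 is optimal.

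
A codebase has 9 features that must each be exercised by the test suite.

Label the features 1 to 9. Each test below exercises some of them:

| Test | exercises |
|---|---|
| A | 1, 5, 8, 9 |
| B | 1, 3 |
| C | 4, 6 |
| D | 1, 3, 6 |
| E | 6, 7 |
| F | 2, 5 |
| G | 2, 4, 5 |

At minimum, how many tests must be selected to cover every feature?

4

Take {A, D, E, G}. Their union is {1, 2, 3, 4, 5, 6, 7, 8, 9}, which is all 9 features.
Only A contains 8, so A is forced; the remaining 5 features need at least 3 more tests (each remaining test adds at most 2) — so at least 4 tests are needed, and 4 is optimal.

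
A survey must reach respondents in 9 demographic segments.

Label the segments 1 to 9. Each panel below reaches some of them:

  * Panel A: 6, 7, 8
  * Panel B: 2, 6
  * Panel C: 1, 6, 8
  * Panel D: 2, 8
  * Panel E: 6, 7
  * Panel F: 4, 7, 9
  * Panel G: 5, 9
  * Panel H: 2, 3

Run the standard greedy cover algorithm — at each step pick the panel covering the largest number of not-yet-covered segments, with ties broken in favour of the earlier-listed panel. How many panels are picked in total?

5

Greedy: pick A (covers 3 new) → pick F (covers 2 new) → pick H (covers 2 new) → pick C (covers 1 new) → pick G (covers 1 new). Total picks: 5.
(The true minimum cover uses only 4 panels, so greedy is not optimal here.)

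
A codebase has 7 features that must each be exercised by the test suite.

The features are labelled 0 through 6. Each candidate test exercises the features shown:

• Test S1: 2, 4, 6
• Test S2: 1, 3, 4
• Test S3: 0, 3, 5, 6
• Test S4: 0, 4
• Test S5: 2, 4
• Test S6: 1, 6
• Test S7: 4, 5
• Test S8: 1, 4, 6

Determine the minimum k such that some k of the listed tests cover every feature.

Take {S2, S3, S5}. Their union is {0, 1, 2, 3, 4, 5, 6}, which is all 7 features.
No 2 of the 8 tests cover everything (all 28 combinations miss at least one feature), so 3 is optimal.

3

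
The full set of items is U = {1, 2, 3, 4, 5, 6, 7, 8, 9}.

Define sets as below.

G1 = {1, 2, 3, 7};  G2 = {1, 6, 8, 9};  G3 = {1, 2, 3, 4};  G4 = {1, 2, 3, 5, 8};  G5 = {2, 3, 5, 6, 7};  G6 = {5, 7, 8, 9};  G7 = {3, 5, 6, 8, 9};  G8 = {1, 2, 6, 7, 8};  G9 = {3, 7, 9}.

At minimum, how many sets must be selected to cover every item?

3

Take {G3, G5, G7}. Their union is {1, 2, 3, 4, 5, 6, 7, 8, 9}, which is all 9 items.
Only G3 contains 4, so G3 is forced; the remaining 5 items need at least 2 more sets (each remaining set adds at most 4) — so at least 3 sets are needed, and 3 is optimal.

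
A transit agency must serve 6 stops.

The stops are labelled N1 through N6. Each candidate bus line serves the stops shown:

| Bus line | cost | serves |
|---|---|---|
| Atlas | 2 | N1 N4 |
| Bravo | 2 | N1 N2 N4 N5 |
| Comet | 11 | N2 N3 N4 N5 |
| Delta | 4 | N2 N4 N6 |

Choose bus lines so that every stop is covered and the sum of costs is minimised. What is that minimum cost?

17

Atlas, Comet, Delta together cover every stop (Atlas ∪ Comet ∪ Delta = {N1, N2, N3, N4, N5, N6}); total cost 2 + 11 + 4 = 17.
No covering selection has total cost below 17.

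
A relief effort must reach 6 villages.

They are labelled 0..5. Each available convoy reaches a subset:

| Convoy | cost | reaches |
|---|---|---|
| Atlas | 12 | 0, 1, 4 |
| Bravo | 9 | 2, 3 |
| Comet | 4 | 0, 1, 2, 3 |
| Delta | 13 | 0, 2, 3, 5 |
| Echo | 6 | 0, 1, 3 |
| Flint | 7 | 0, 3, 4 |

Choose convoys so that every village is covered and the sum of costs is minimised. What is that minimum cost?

Comet, Delta, Flint together cover every village (Comet ∪ Delta ∪ Flint = {0, 1, 2, 3, 4, 5}); total cost 4 + 13 + 7 = 24.
No covering selection has total cost below 24.

24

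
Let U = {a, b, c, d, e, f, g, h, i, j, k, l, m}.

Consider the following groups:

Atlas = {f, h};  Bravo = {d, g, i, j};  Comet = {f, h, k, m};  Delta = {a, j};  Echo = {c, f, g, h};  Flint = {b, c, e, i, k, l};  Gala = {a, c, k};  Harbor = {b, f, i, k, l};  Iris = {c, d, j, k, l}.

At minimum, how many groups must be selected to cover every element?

4

Bravo, Comet, Flint, and Gala cover everything between them: the union {a, b, c, d, e, f, g, h, i, j, k, l, m} is all of U.
Only Flint contains e, so Flint is forced; the remaining 7 elements need at least 3 more groups (each remaining group adds at most 3) — so at least 4 groups are needed, and 4 is optimal.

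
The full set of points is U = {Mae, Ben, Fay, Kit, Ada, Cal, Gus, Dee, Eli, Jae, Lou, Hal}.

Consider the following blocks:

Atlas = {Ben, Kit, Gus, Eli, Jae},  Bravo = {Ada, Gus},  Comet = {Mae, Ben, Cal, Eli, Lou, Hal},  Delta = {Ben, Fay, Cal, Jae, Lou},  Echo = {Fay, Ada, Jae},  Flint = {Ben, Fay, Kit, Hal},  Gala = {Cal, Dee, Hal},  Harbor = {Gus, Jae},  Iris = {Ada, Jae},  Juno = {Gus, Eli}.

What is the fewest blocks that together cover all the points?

Atlas and Comet and Echo and Gala together: Atlas ∪ Comet ∪ Echo ∪ Gala = {Mae, Ben, Fay, Kit, Ada, Cal, Gus, Dee, Eli, Jae, Lou, Hal} — every point is covered.
No 3 of the 10 blocks cover everything (all 120 combinations miss at least one point), so 4 is optimal.

4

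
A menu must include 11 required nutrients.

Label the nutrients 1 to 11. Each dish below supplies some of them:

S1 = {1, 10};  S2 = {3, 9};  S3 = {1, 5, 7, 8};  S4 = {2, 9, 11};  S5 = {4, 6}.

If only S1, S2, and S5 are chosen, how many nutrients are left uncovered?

Union of S1, S2, S5 = {1, 3, 4, 6, 9, 10}.
Not covered: 2, 5, 7, 8, 11 — 5 nutrients.

5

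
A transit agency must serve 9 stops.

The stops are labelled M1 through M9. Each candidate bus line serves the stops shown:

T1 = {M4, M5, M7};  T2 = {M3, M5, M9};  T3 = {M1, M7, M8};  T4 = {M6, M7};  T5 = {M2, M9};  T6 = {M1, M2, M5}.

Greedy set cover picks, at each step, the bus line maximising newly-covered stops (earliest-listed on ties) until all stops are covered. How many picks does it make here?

5

Greedy: pick T1 (covers 3 new) → pick T2 (covers 2 new) → pick T3 (covers 2 new) → pick T4 (covers 1 new) → pick T5 (covers 1 new). Total picks: 5.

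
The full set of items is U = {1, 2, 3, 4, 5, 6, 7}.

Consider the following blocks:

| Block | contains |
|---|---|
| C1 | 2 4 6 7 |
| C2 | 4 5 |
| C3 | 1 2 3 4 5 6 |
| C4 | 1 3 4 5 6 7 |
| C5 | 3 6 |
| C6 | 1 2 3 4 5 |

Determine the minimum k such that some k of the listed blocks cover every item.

Take {C3, C4}. Their union is {1, 2, 3, 4, 5, 6, 7}, which is all 7 items.
No single block has all 7 items (the largest, C3, has 6), so 2 is optimal.

2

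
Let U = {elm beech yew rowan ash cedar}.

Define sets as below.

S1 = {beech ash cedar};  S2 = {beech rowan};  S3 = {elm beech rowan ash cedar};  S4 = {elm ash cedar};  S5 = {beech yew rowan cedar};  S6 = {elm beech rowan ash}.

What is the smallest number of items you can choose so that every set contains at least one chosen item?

2

The 2 items {rowan, cedar} hit every set.
The sets S2, S4 are pairwise disjoint, so any hitting set needs a separate item for each — at least 2. Hence 2 is optimal.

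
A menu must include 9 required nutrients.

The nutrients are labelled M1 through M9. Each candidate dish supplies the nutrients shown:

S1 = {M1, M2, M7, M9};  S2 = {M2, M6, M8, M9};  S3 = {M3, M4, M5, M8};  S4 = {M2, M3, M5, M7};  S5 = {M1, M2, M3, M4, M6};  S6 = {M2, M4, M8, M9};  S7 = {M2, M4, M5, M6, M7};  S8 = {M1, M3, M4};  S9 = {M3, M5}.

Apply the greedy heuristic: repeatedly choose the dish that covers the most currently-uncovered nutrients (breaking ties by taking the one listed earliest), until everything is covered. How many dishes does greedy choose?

Greedy: pick S5 (covers 5 new) → pick S1 (covers 2 new) → pick S3 (covers 2 new). Total picks: 3.

3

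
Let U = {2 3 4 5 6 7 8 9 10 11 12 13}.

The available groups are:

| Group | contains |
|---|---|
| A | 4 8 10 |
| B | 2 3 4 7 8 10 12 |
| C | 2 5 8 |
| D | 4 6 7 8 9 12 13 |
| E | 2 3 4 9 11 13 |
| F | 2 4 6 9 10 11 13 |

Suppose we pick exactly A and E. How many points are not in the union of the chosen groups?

4

Union of A, E = {2, 3, 4, 8, 9, 10, 11, 13}.
Not covered: 5, 6, 7, 12 — 4 points.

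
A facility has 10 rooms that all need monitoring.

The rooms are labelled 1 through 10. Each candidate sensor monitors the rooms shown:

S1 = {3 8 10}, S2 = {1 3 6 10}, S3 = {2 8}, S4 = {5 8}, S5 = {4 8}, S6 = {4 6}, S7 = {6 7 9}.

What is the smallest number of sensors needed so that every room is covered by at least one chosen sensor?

5

S2 and S3 and S4 and S6 and S7 together: S2 ∪ S3 ∪ S4 ∪ S6 ∪ S7 = {1, 2, 3, 4, 5, 6, 7, 8, 9, 10} — every room is covered.
No 4 of the 7 sensors cover everything (all 35 combinations miss at least one room), so 5 is optimal.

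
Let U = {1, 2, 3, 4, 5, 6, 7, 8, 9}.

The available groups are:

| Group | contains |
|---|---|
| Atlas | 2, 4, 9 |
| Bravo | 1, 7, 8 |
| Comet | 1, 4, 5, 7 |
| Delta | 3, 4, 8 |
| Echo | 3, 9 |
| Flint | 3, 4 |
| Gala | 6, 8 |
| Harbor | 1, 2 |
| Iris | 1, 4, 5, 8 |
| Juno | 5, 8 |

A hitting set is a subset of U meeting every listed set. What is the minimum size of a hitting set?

H = {2, 4, 8, 9} meets every group (each contains at least one member of H), and |H| = 4.
No choice of 3 items meets every group, so 4 is the minimum.

4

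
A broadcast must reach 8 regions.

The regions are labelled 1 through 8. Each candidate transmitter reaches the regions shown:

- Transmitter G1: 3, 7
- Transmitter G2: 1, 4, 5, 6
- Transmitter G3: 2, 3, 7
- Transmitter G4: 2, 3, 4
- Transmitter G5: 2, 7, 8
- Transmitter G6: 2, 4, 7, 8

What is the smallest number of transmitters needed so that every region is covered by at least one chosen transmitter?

Take {G2, G4, G5}. Their union is {1, 2, 3, 4, 5, 6, 7, 8}, which is all 8 regions.
Only G2 contains 1, so G2 is forced; the remaining 4 regions need at least 2 more transmitters (each remaining transmitter adds at most 3) — so at least 3 transmitters are needed, and 3 is optimal.

3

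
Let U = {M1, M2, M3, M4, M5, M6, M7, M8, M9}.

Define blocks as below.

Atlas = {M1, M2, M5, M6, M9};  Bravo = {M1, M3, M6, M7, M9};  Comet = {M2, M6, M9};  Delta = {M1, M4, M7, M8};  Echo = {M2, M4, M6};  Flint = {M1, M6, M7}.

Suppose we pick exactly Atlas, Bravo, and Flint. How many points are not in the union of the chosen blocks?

2

Union of Atlas, Bravo, Flint = {M1, M2, M3, M5, M6, M7, M9}.
Not covered: M4, M8 — 2 points.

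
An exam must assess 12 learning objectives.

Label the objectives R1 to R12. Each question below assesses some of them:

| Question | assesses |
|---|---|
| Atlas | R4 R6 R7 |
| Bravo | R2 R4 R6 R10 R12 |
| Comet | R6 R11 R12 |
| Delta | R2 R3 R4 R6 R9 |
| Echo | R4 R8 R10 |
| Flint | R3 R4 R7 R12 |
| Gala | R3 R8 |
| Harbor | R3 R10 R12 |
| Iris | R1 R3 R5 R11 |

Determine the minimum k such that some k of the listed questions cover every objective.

4

Take {Delta, Echo, Flint, Iris}. Their union is {R1, R2, R3, R4, R5, R6, R7, R8, R9, R10, R11, R12}, which is all 12 objectives.
Only Delta contains R9, so Delta is forced; the remaining 7 objectives need at least 3 more questions (each remaining question adds at most 3) — so at least 4 questions are needed, and 4 is optimal.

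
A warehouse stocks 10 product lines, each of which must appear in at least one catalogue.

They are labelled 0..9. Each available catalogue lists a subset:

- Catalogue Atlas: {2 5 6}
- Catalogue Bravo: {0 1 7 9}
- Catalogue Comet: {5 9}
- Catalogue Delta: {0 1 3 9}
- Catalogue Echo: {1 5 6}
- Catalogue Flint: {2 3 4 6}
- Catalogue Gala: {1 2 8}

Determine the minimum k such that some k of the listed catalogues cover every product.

Take {Bravo, Echo, Flint, Gala}. Their union is {0, 1, 2, 3, 4, 5, 6, 7, 8, 9}, which is all 10 products.
Only Gala contains 8, so Gala is forced; the remaining 7 products need at least 3 more catalogues (each remaining catalogue adds at most 3) — so at least 4 catalogues are needed, and 4 is optimal.

4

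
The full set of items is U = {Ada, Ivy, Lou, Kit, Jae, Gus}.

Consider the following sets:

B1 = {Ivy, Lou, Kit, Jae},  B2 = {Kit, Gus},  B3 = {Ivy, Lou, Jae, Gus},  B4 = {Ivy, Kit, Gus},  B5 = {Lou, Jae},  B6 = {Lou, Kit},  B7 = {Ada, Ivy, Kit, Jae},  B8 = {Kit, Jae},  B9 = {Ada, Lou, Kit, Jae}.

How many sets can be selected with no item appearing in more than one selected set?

2

B4, B5 are pairwise disjoint (B4={Ivy,Kit,Gus}; B5={Lou,Jae}).
Every remaining set overlaps one of these, and no 3 of the listed sets are pairwise disjoint, so 2 is the maximum.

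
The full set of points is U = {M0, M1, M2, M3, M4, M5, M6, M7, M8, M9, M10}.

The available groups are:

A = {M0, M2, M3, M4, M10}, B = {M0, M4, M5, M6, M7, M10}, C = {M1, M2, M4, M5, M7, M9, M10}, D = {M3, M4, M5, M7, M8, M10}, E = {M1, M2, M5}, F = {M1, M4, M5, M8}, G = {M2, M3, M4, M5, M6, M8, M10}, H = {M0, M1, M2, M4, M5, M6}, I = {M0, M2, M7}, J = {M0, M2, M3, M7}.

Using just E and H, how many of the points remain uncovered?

5

Union of E, H = {M0, M1, M2, M4, M5, M6}.
Not covered: M3, M7, M8, M9, M10 — 5 points.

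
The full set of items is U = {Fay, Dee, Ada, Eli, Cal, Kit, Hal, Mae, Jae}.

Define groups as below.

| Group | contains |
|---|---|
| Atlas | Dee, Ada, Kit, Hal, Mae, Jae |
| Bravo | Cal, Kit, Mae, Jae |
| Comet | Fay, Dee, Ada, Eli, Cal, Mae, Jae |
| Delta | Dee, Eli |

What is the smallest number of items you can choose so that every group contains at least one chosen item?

Take H = {Dee, Kit}. Each listed group contains at least one of these, so H is a hitting set of size 2.
The groups Bravo, Delta are pairwise disjoint, so any hitting set needs a separate item for each — at least 2. Hence 2 is optimal.

2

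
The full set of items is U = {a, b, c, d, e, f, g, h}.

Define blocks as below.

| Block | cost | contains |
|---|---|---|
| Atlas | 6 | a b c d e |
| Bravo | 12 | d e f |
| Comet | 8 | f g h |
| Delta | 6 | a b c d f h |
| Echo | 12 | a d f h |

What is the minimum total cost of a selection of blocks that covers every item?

14

Atlas, Comet together cover every item (Atlas ∪ Comet = {a, b, c, d, e, f, g, h}); total cost 6 + 8 = 14.
The greedy pick Delta, Atlas, Comet costs 20; no covering selection beats 14.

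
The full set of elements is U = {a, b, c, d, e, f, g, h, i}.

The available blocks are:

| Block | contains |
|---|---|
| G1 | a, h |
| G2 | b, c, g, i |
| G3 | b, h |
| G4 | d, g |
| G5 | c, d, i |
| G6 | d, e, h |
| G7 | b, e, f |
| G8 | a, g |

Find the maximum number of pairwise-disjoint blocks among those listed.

G5, G7, G8 are pairwise disjoint (G5={c,d,i}; G7={b,e,f}; G8={a,g}).
Every remaining block overlaps one of these, and no 4 of the listed blocks are pairwise disjoint, so 3 is the maximum.

3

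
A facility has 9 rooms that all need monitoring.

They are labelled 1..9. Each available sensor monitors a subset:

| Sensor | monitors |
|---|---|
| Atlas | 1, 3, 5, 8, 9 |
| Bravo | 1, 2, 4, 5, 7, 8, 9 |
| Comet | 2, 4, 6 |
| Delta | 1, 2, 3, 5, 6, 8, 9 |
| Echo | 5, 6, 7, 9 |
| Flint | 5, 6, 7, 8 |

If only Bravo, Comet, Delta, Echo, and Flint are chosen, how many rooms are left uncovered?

Union of Bravo, Comet, Delta, Echo, Flint = {1, 2, 3, 4, 5, 6, 7, 8, 9} — that's every room, so 0 are uncovered.

0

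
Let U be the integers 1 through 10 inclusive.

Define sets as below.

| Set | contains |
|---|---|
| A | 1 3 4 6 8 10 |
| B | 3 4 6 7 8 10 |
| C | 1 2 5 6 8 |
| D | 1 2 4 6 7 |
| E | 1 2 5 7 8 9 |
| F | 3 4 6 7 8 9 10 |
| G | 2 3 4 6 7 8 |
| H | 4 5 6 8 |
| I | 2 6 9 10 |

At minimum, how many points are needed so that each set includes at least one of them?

2

T = {6, 8} meets every set (each contains at least one member of T), and |T| = 2.
No single point lies in every set, so at least 2 are needed and 2 is optimal.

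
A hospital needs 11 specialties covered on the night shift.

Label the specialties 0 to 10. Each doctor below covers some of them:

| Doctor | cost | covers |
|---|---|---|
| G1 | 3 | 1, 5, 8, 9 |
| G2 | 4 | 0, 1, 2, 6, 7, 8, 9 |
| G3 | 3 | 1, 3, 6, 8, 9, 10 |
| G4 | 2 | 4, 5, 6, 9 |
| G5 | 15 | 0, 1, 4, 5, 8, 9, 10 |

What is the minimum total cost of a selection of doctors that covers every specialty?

G2, G3, G4 together cover every specialty (G2 ∪ G3 ∪ G4 = {0, 1, 2, 3, 4, 5, 6, 7, 8, 9, 10}); total cost 4 + 3 + 2 = 9.
No covering selection has total cost below 9.

9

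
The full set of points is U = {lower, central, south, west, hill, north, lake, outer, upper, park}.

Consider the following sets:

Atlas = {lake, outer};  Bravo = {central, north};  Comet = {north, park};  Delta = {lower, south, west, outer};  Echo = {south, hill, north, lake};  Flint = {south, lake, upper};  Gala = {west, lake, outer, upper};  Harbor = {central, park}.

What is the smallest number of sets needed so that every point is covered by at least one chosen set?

4

Delta, Echo, Gala, and Harbor cover everything between them: the union {lower, central, south, west, hill, north, lake, outer, upper, park} is all of U.
No 3 of the 8 sets cover everything (all 56 combinations miss at least one point), so 4 is optimal.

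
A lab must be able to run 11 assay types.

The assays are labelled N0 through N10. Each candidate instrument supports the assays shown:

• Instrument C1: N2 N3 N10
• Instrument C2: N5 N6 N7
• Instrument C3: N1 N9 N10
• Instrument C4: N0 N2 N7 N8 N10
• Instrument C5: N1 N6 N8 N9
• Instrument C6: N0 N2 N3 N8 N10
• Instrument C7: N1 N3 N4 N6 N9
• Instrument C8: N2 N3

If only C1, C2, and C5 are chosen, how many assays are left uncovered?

2

Union of C1, C2, C5 = {N1, N2, N3, N5, N6, N7, N8, N9, N10}.
Not covered: N0, N4 — 2 assays.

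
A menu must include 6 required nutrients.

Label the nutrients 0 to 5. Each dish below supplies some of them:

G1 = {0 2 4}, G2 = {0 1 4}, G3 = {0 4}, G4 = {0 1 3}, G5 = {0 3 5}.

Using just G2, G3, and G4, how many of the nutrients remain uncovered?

2

Union of G2, G3, G4 = {0, 1, 3, 4}.
Not covered: 2, 5 — 2 nutrients.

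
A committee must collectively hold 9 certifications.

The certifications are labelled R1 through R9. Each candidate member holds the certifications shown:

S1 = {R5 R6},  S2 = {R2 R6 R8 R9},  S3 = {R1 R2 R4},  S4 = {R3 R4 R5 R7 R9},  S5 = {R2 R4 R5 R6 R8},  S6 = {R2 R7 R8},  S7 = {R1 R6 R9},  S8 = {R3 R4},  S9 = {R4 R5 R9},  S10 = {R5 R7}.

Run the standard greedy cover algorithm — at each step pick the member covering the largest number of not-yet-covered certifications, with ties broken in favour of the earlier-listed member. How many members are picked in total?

3

Greedy: pick S4 (covers 5 new) → pick S2 (covers 3 new) → pick S3 (covers 1 new). Total picks: 3.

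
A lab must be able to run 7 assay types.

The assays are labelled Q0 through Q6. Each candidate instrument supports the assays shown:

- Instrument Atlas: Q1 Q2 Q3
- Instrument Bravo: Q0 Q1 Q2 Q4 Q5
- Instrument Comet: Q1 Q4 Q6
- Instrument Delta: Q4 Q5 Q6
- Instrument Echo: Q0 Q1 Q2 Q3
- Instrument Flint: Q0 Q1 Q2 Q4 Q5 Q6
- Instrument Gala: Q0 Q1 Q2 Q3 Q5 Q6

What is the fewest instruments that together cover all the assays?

2

Comet and Gala together: Comet ∪ Gala = {Q0, Q1, Q2, Q3, Q4, Q5, Q6} — every assay is covered.
No single instrument has all 7 assays (the largest, Flint, has 6), so 2 is optimal.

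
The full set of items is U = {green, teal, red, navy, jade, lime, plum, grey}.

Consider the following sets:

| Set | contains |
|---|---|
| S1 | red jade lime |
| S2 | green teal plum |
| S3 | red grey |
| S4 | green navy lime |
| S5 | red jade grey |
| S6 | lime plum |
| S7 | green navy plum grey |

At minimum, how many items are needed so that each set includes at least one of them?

H = {teal, lime, grey} meets every set (each contains at least one member of H), and |H| = 3.
No choice of 2 items meets every set, so 3 is the minimum.

3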